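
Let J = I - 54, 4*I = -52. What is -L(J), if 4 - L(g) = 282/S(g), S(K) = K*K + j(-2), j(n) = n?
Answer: -17666/4487 ≈ -3.9372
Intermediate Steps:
I = -13 (I = (1/4)*(-52) = -13)
J = -67 (J = -13 - 54 = -67)
S(K) = -2 + K**2 (S(K) = K*K - 2 = K**2 - 2 = -2 + K**2)
L(g) = 4 - 282/(-2 + g**2)
-L(J) = -2*(-145 + 2*(-67)**2)/(-2 + (-67)**2) = -2*(-145 + 2*4489)/(-2 + 4489) = -2*(-145 + 8978)/4487 = -2*8833/4487 = -1*17666/4487 = -17666/4487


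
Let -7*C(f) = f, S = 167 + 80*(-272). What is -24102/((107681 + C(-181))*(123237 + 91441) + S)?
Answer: -12978/12450453661 ≈ -1.0424e-6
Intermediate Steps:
S = -21593 (S = 167 - 21760 = -21593)
C(f) = -f/7
-24102/((107681 + C(-181))*(123237 + 91441) + S) = -24102/((107681 - 1/7*(-181))*(123237 + 91441) - 21593) = -24102/((107681 + 181/7)*214678 - 21593) = -24102/((753948/7)*214678 - 21593) = -24102/(161856048744/7 - 21593) = -24102/161855897593/7 = -24102*7/161855897593 = -12978/12450453661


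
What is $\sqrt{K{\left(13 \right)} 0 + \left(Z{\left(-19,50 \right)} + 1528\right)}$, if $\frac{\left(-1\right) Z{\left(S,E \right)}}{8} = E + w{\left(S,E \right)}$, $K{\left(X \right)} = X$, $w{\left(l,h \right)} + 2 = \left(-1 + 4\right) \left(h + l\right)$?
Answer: $20$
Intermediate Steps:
$w{\left(l,h \right)} = -2 + 3 h + 3 l$ ($w{\left(l,h \right)} = -2 + \left(-1 + 4\right) \left(h + l\right) = -2 + 3 \left(h + l\right) = -2 + \left(3 h + 3 l\right) = -2 + 3 h + 3 l$)
$Z{\left(S,E \right)} = 16 - 32 E - 24 S$ ($Z{\left(S,E \right)} = - 8 \left(E + \left(-2 + 3 E + 3 S\right)\right) = - 8 \left(-2 + 3 S + 4 E\right) = 16 - 32 E - 24 S$)
$\sqrt{K{\left(13 \right)} 0 + \left(Z{\left(-19,50 \right)} + 1528\right)} = \sqrt{13 \cdot 0 + \left(\left(16 - 1600 - -456\right) + 1528\right)} = \sqrt{0 + \left(\left(16 - 1600 + 456\right) + 1528\right)} = \sqrt{0 + \left(-1128 + 1528\right)} = \sqrt{0 + 400} = \sqrt{400} = 20$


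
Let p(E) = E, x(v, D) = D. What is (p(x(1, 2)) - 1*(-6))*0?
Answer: 0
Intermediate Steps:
(p(x(1, 2)) - 1*(-6))*0 = (2 - 1*(-6))*0 = (2 + 6)*0 = 8*0 = 0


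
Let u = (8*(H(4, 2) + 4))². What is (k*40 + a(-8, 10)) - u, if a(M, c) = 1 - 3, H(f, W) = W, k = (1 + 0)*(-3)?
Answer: -2426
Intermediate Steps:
k = -3 (k = 1*(-3) = -3)
a(M, c) = -2
u = 2304 (u = (8*(2 + 4))² = (8*6)² = 48² = 2304)
(k*40 + a(-8, 10)) - u = (-3*40 - 2) - 1*2304 = (-120 - 2) - 2304 = -122 - 2304 = -2426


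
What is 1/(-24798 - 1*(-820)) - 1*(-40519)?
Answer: 971564581/23978 ≈ 40519.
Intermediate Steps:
1/(-24798 - 1*(-820)) - 1*(-40519) = 1/(-24798 + 820) + 40519 = 1/(-23978) + 40519 = -1/23978 + 40519 = 971564581/23978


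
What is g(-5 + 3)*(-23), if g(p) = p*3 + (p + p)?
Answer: 230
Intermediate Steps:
g(p) = 5*p (g(p) = 3*p + 2*p = 5*p)
g(-5 + 3)*(-23) = (5*(-5 + 3))*(-23) = (5*(-2))*(-23) = -10*(-23) = 230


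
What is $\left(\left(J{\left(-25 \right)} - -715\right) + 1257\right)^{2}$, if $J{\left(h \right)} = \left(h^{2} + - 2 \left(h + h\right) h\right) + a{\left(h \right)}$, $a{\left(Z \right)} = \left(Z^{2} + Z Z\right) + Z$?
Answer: $1747684$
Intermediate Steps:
$a{\left(Z \right)} = Z + 2 Z^{2}$ ($a{\left(Z \right)} = \left(Z^{2} + Z^{2}\right) + Z = 2 Z^{2} + Z = Z + 2 Z^{2}$)
$J{\left(h \right)} = - 3 h^{2} + h \left(1 + 2 h\right)$ ($J{\left(h \right)} = \left(h^{2} + - 2 \left(h + h\right) h\right) + h \left(1 + 2 h\right) = \left(h^{2} + - 2 \cdot 2 h h\right) + h \left(1 + 2 h\right) = \left(h^{2} + - 4 h h\right) + h \left(1 + 2 h\right) = \left(h^{2} - 4 h^{2}\right) + h \left(1 + 2 h\right) = - 3 h^{2} + h \left(1 + 2 h\right)$)
$\left(\left(J{\left(-25 \right)} - -715\right) + 1257\right)^{2} = \left(\left(- 25 \left(1 - -25\right) - -715\right) + 1257\right)^{2} = \left(\left(- 25 \left(1 + 25\right) + 715\right) + 1257\right)^{2} = \left(\left(\left(-25\right) 26 + 715\right) + 1257\right)^{2} = \left(\left(-650 + 715\right) + 1257\right)^{2} = \left(65 + 1257\right)^{2} = 1322^{2} = 1747684$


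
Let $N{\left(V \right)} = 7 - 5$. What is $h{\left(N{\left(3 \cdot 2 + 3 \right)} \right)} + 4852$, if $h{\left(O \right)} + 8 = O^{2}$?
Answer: $4848$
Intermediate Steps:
$N{\left(V \right)} = 2$ ($N{\left(V \right)} = 7 - 5 = 2$)
$h{\left(O \right)} = -8 + O^{2}$
$h{\left(N{\left(3 \cdot 2 + 3 \right)} \right)} + 4852 = \left(-8 + 2^{2}\right) + 4852 = \left(-8 + 4\right) + 4852 = -4 + 4852 = 4848$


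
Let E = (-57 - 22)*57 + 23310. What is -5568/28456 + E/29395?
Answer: 46437579/104558015 ≈ 0.44413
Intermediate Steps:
E = 18807 (E = -79*57 + 23310 = -4503 + 23310 = 18807)
-5568/28456 + E/29395 = -5568/28456 + 18807/29395 = -5568*1/28456 + 18807*(1/29395) = -696/3557 + 18807/29395 = 46437579/104558015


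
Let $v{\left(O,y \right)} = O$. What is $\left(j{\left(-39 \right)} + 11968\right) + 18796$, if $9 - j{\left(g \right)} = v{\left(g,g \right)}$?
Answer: $30812$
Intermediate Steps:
$j{\left(g \right)} = 9 - g$
$\left(j{\left(-39 \right)} + 11968\right) + 18796 = \left(\left(9 - -39\right) + 11968\right) + 18796 = \left(\left(9 + 39\right) + 11968\right) + 18796 = \left(48 + 11968\right) + 18796 = 12016 + 18796 = 30812$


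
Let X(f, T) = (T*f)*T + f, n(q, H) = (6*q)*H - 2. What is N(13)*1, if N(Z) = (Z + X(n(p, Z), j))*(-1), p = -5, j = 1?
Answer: 771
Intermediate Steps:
n(q, H) = -2 + 6*H*q (n(q, H) = 6*H*q - 2 = -2 + 6*H*q)
X(f, T) = f + f*T² (X(f, T) = f*T² + f = f + f*T²)
N(Z) = 4 + 59*Z (N(Z) = (Z + (-2 + 6*Z*(-5))*(1 + 1²))*(-1) = (Z + (-2 - 30*Z)*(1 + 1))*(-1) = (Z + (-2 - 30*Z)*2)*(-1) = (Z + (-4 - 60*Z))*(-1) = (-4 - 59*Z)*(-1) = 4 + 59*Z)
N(13)*1 = (4 + 59*13)*1 = (4 + 767)*1 = 771*1 = 771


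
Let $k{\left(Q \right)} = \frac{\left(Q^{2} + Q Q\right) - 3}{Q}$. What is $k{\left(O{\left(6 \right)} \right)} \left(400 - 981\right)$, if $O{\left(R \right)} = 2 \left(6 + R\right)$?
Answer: $- \frac{222523}{8} \approx -27815.0$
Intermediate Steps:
$O{\left(R \right)} = 12 + 2 R$
$k{\left(Q \right)} = \frac{-3 + 2 Q^{2}}{Q}$ ($k{\left(Q \right)} = \frac{\left(Q^{2} + Q^{2}\right) - 3}{Q} = \frac{2 Q^{2} - 3}{Q} = \frac{-3 + 2 Q^{2}}{Q}$)
$k{\left(O{\left(6 \right)} \right)} \left(400 - 981\right) = \left(- \frac{3}{12 + 2 \cdot 6} + 2 \left(12 + 2 \cdot 6\right)\right) \left(400 - 981\right) = \left(- \frac{3}{12 + 12} + 2 \left(12 + 12\right)\right) \left(-581\right) = \left(- \frac{3}{24} + 2 \cdot 24\right) \left(-581\right) = \left(\left(-3\right) \frac{1}{24} + 48\right) \left(-581\right) = \left(- \frac{1}{8} + 48\right) \left(-581\right) = \frac{383}{8} \left(-581\right) = - \frac{222523}{8}$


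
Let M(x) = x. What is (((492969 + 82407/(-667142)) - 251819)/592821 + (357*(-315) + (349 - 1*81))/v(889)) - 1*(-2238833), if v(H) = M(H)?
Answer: 16063672507152946073/7175423574702 ≈ 2.2387e+6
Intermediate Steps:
v(H) = H
(((492969 + 82407/(-667142)) - 251819)/592821 + (357*(-315) + (349 - 1*81))/v(889)) - 1*(-2238833) = (((492969 + 82407/(-667142)) - 251819)/592821 + (357*(-315) + (349 - 1*81))/889) - 1*(-2238833) = (((492969 + 82407*(-1/667142)) - 251819)*(1/592821) + (-112455 + (349 - 81))*(1/889)) + 2238833 = (((492969 - 82407/667142) - 251819)*(1/592821) + (-112455 + 268)*(1/889)) + 2238833 = ((328880242191/667142 - 251819)*(1/592821) - 112187*1/889) + 2238833 = ((160881210893/667142)*(1/592821) - 112187/889) + 2238833 = (160881210893/395495787582 - 112187/889) + 2238833 = -902580867856693/7175423574702 + 2238833 = 16063672507152946073/7175423574702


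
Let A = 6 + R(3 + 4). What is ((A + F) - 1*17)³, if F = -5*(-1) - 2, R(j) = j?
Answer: -1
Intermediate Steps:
A = 13 (A = 6 + (3 + 4) = 6 + 7 = 13)
F = 3 (F = 5 - 2 = 3)
((A + F) - 1*17)³ = ((13 + 3) - 1*17)³ = (16 - 17)³ = (-1)³ = -1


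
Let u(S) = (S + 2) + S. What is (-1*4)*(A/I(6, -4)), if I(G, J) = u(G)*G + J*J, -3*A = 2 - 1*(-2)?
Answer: 4/75 ≈ 0.053333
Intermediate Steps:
u(S) = 2 + 2*S (u(S) = (2 + S) + S = 2 + 2*S)
A = -4/3 (A = -(2 - 1*(-2))/3 = -(2 + 2)/3 = -⅓*4 = -4/3 ≈ -1.3333)
I(G, J) = J² + G*(2 + 2*G) (I(G, J) = (2 + 2*G)*G + J*J = G*(2 + 2*G) + J² = J² + G*(2 + 2*G))
(-1*4)*(A/I(6, -4)) = (-1*4)*(-4/(3*((-4)² + 2*6*(1 + 6)))) = -(-16)/(3*(16 + 2*6*7)) = -(-16)/(3*(16 + 84)) = -(-16)/(3*100) = -4*(-1/75) = 4/75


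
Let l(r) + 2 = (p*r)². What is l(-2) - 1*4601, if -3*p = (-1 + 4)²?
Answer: -4567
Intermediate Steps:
p = -3 (p = -(-1 + 4)²/3 = -⅓*3² = -⅓*9 = -3)
l(r) = -2 + 9*r² (l(r) = -2 + (-3*r)² = -2 + 9*r²)
l(-2) - 1*4601 = (-2 + 9*(-2)²) - 1*4601 = (-2 + 9*4) - 4601 = (-2 + 36) - 4601 = 34 - 4601 = -4567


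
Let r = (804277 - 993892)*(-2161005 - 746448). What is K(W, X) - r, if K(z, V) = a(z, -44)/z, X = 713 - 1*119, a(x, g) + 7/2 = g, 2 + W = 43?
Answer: -45206329448885/82 ≈ -5.5130e+11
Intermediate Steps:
W = 41 (W = -2 + 43 = 41)
r = 551296700595 (r = -189615*(-2907453) = 551296700595)
a(x, g) = -7/2 + g
X = 594 (X = 713 - 119 = 594)
K(z, V) = -95/(2*z) (K(z, V) = (-7/2 - 44)/z = -95/(2*z))
K(W, X) - r = -95/2/41 - 1*551296700595 = -95/2*1/41 - 551296700595 = -95/82 - 551296700595 = -45206329448885/82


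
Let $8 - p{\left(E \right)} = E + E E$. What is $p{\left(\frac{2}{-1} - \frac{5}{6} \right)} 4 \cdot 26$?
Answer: $\frac{2626}{9} \approx 291.78$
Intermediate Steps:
$p{\left(E \right)} = 8 - E - E^{2}$ ($p{\left(E \right)} = 8 - \left(E + E E\right) = 8 - \left(E + E^{2}\right) = 8 - E - E^{2}$)
$p{\left(\frac{2}{-1} - \frac{5}{6} \right)} 4 \cdot 26 = \left(8 - \left(\frac{2}{-1} - \frac{5}{6}\right) - \left(\frac{2}{-1} - \frac{5}{6}\right)^{2}\right) 4 \cdot 26 = \left(8 - \left(2 \left(-1\right) - \frac{5}{6}\right) - \left(2 \left(-1\right) - \frac{5}{6}\right)^{2}\right) 4 \cdot 26 = \left(8 - \left(-2 - \frac{5}{6}\right) - \left(-2 - \frac{5}{6}\right)^{2}\right) 4 \cdot 26 = \left(8 - - \frac{17}{6} - \left(- \frac{17}{6}\right)^{2}\right) 4 \cdot 26 = \left(8 + \frac{17}{6} - \frac{289}{36}\right) 4 \cdot 26 = \frac{101}{36} \cdot 4 \cdot 26 = \frac{101}{9} \cdot 26 = \frac{2626}{9}$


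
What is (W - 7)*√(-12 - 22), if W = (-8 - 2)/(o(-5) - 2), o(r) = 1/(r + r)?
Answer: -47*I*√34/21 ≈ -13.05*I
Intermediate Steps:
o(r) = 1/(2*r)
W = 100/21 (W = (-8 - 2)/((½)/(-5) - 2) = -10/((½)*(-⅕) - 2) = -10/(-⅒ - 2) = -10/(-21/10) = -10*(-10/21) = 100/21 ≈ 4.7619)
(W - 7)*√(-12 - 22) = (100/21 - 7)*√(-12 - 22) = -47*I*√34/21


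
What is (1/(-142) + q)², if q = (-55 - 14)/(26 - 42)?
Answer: 23921881/1290496 ≈ 18.537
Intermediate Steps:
q = 69/16 (q = -69/(-16) = -69*(-1/16) = 69/16 ≈ 4.3125)
(1/(-142) + q)² = (1/(-142) + 69/16)² = (-1/142 + 69/16)² = (4891/1136)² = 23921881/1290496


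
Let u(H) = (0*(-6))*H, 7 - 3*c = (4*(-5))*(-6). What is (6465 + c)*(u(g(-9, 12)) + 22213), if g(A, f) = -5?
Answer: 428311066/3 ≈ 1.4277e+8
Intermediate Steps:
c = -113/3 (c = 7/3 - 4*(-5)*(-6)/3 = 7/3 - (-20)*(-6)/3 = 7/3 - ⅓*120 = 7/3 - 40 = -113/3 ≈ -37.667)
u(H) = 0 (u(H) = 0*H = 0)
(6465 + c)*(u(g(-9, 12)) + 22213) = (6465 - 113/3)*(0 + 22213) = (19282/3)*22213 = 428311066/3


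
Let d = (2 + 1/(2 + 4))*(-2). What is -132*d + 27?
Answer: 599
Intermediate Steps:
d = -13/3 (d = (2 + 1/6)*(-2) = (13/6)*(-2) = -13/3 ≈ -4.3333)
-132*d + 27 = -132*(-13/3) + 27 = 572 + 27 = 599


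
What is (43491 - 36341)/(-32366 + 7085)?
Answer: -7150/25281 ≈ -0.28282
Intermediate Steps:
(43491 - 36341)/(-32366 + 7085) = 7150/(-25281) = 7150*(-1/25281) = -7150/25281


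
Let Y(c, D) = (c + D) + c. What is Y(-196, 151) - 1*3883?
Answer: -4124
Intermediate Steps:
Y(c, D) = D + 2*c (Y(c, D) = (D + c) + c = D + 2*c)
Y(-196, 151) - 1*3883 = (151 + 2*(-196)) - 1*3883 = (151 - 392) - 3883 = -241 - 3883 = -4124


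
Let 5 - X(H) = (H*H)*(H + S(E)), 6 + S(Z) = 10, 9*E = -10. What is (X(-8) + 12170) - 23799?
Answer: -11368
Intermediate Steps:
E = -10/9 (E = (⅑)*(-10) = -10/9 ≈ -1.1111)
S(Z) = 4 (S(Z) = -6 + 10 = 4)
X(H) = 5 - H²*(4 + H) (X(H) = 5 - H*H*(H + 4) = 5 - H²*(4 + H))
(X(-8) + 12170) - 23799 = ((5 - 1*(-8)³ - 4*(-8)²) + 12170) - 23799 = ((5 - 1*(-512) - 4*64) + 12170) - 23799 = ((5 + 512 - 256) + 12170) - 23799 = (261 + 12170) - 23799 = 12431 - 23799 = -11368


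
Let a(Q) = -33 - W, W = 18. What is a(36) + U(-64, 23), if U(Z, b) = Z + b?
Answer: -92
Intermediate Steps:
a(Q) = -51 (a(Q) = -33 - 1*18 = -33 - 18 = -51)
a(36) + U(-64, 23) = -51 + (-64 + 23) = -51 - 41 = -92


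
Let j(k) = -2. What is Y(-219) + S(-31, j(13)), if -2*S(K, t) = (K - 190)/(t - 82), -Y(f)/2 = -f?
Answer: -73805/168 ≈ -439.32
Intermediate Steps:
Y(f) = 2*f (Y(f) = -(-2)*f = 2*f)
S(K, t) = -(-190 + K)/(2*(-82 + t)) (S(K, t) = -(K - 190)/(2*(t - 82)) = -(-190 + K)/(2*(-82 + t)))
Y(-219) + S(-31, j(13)) = 2*(-219) + (190 - 1*(-31))/(2*(-82 - 2)) = -438 + (½)*(190 + 31)/(-84) = -438 + (½)*(-1/84)*221 = -438 - 221/168 = -73805/168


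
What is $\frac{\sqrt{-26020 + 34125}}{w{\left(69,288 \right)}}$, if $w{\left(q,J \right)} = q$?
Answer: $\frac{\sqrt{8105}}{69} \approx 1.3048$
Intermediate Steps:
$\frac{\sqrt{-26020 + 34125}}{w{\left(69,288 \right)}} = \frac{\sqrt{-26020 + 34125}}{69} = \sqrt{8105} \cdot \frac{1}{69} = \frac{\sqrt{8105}}{69}$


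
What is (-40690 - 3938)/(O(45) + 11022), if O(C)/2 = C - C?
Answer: -7438/1837 ≈ -4.0490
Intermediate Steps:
O(C) = 0 (O(C) = 2*(C - C) = 2*0 = 0)
(-40690 - 3938)/(O(45) + 11022) = (-40690 - 3938)/(0 + 11022) = -44628/11022 = -44628*1/11022 = -7438/1837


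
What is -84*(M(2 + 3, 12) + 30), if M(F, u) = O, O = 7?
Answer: -3108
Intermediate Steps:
M(F, u) = 7
-84*(M(2 + 3, 12) + 30) = -84*(7 + 30) = -84*37 = -3108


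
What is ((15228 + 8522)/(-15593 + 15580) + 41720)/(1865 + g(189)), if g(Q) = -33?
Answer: 259305/11908 ≈ 21.776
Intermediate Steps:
((15228 + 8522)/(-15593 + 15580) + 41720)/(1865 + g(189)) = ((15228 + 8522)/(-15593 + 15580) + 41720)/(1865 - 33) = (23750/(-13) + 41720)/1832 = (23750*(-1/13) + 41720)*(1/1832) = (-23750/13 + 41720)*(1/1832) = (518610/13)*(1/1832) = 259305/11908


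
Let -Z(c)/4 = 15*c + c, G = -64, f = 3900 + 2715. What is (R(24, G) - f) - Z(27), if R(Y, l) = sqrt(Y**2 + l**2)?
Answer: -4887 + 8*sqrt(73) ≈ -4818.6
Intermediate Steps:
f = 6615
Z(c) = -64*c (Z(c) = -4*(15*c + c) = -64*c)
(R(24, G) - f) - Z(27) = (sqrt(24**2 + (-64)**2) - 1*6615) - (-64)*27 = (sqrt(576 + 4096) - 6615) - 1*(-1728) = (sqrt(4672) - 6615) + 1728 = (8*sqrt(73) - 6615) + 1728 = (-6615 + 8*sqrt(73)) + 1728 = -4887 + 8*sqrt(73)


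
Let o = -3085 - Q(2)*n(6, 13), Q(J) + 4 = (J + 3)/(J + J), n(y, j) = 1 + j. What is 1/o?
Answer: -2/6093 ≈ -0.00032825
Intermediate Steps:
Q(J) = -4 + (3 + J)/(2*J) (Q(J) = -4 + (J + 3)/(J + J) = -4 + (3 + J)/((2*J)) = -4 + (3 + J)*(1/(2*J)) = -4 + (3 + J)/(2*J))
o = -6093/2 (o = -3085 - (½)*(3 - 7*2)/2*(1 + 13) = -3085 - (½)*(½)*(3 - 14)*14 = -3085 - (½)*(½)*(-11)*14 = -3085 - (-11)*14/4 = -3085 - 1*(-77/2) = -3085 + 77/2 = -6093/2 ≈ -3046.5)
1/o = 1/(-6093/2) = -2/6093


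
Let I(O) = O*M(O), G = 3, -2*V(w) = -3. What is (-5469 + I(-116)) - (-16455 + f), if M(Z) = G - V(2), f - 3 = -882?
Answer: 11691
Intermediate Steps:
V(w) = 3/2 (V(w) = -½*(-3) = 3/2)
f = -879 (f = 3 - 882 = -879)
M(Z) = 3/2 (M(Z) = 3 - 1*3/2 = 3 - 3/2 = 3/2)
I(O) = 3*O/2 (I(O) = O*(3/2) = 3*O/2)
(-5469 + I(-116)) - (-16455 + f) = (-5469 + (3/2)*(-116)) - (-16455 - 879) = (-5469 - 174) - 1*(-17334) = -5643 + 17334 = 11691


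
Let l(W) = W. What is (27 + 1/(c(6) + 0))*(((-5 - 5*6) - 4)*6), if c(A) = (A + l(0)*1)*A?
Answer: -12649/2 ≈ -6324.5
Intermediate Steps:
c(A) = A**2 (c(A) = (A + 0*1)*A = (A + 0)*A = A*A = A**2)
(27 + 1/(c(6) + 0))*(((-5 - 5*6) - 4)*6) = (27 + 1/(6**2 + 0))*(((-5 - 5*6) - 4)*6) = (27 + 1/(36 + 0))*(((-5 - 30) - 4)*6) = (27 + 1/36)*((-35 - 4)*6) = (27 + 1/36)*(-39*6) = (973/36)*(-234) = -12649/2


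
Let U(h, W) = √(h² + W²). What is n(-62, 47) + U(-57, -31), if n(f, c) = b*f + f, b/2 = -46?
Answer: 5642 + √4210 ≈ 5706.9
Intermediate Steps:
U(h, W) = √(W² + h²)
b = -92 (b = 2*(-46) = -92)
n(f, c) = -91*f (n(f, c) = -92*f + f = -91*f)
n(-62, 47) + U(-57, -31) = -91*(-62) + √((-31)² + (-57)²) = 5642 + √(961 + 3249) = 5642 + √4210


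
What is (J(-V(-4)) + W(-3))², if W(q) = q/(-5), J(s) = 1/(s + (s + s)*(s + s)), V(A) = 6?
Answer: 175561/476100 ≈ 0.36875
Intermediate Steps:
J(s) = 1/(s + 4*s²) (J(s) = 1/(s + (2*s)*(2*s)) = 1/(s + 4*s²))
W(q) = -q/5 (W(q) = q*(-⅕) = -q/5)
(J(-V(-4)) + W(-3))² = (1/(((-1*6))*(1 + 4*(-1*6))) - ⅕*(-3))² = (1/((-6)*(1 + 4*(-6))) + ⅗)² = (-1/(6*(1 - 24)) + ⅗)² = (-⅙/(-23) + ⅗)² = (-⅙*(-1/23) + ⅗)² = (1/138 + ⅗)² = (419/690)² = 175561/476100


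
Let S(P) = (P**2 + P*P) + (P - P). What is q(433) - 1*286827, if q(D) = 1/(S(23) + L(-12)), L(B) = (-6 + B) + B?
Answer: -294858155/1028 ≈ -2.8683e+5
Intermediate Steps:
S(P) = 2*P**2 (S(P) = (P**2 + P**2) + 0 = 2*P**2 + 0 = 2*P**2)
L(B) = -6 + 2*B
q(D) = 1/1028 (q(D) = 1/(2*23**2 + (-6 + 2*(-12))) = 1/(2*529 + (-6 - 24)) = 1/(1058 - 30) = 1/1028)
q(433) - 1*286827 = 1/1028 - 1*286827 = 1/1028 - 286827 = -294858155/1028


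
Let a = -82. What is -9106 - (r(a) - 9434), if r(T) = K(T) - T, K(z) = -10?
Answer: 256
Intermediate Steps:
r(T) = -10 - T
-9106 - (r(a) - 9434) = -9106 - ((-10 - 1*(-82)) - 9434) = -9106 - ((-10 + 82) - 9434) = -9106 - (72 - 9434) = -9106 - 1*(-9362) = -9106 + 9362 = 256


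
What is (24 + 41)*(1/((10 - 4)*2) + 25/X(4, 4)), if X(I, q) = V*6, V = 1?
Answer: 1105/4 ≈ 276.25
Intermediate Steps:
X(I, q) = 6 (X(I, q) = 1*6 = 6)
(24 + 41)*(1/((10 - 4)*2) + 25/X(4, 4)) = (24 + 41)*(1/((10 - 4)*2) + 25/6) = 65*((½)/6 + 25*(⅙)) = 65*((⅙)*(½) + 25/6) = 65*(1/12 + 25/6) = 65*(17/4) = 1105/4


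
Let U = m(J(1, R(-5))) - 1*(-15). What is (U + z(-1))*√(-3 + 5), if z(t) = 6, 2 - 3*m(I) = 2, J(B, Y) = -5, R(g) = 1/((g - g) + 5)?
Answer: 21*√2 ≈ 29.698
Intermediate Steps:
R(g) = ⅕ (R(g) = 1/(0 + 5) = 1/5 = ⅕)
m(I) = 0 (m(I) = ⅔ - ⅓*2 = ⅔ - ⅔ = 0)
U = 15 (U = 0 - 1*(-15) = 0 + 15 = 15)
(U + z(-1))*√(-3 + 5) = (15 + 6)*√(-3 + 5) = 21*√2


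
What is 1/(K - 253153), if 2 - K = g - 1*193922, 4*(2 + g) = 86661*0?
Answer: -1/59227 ≈ -1.6884e-5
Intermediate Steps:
g = -2 (g = -2 + (86661*0)/4 = -2 + (1/4)*0 = -2 + 0 = -2)
K = 193926 (K = 2 - (-2 - 1*193922) = 2 - (-2 - 193922) = 2 - 1*(-193924) = 2 + 193924 = 193926)
1/(K - 253153) = 1/(193926 - 253153) = 1/(-59227) = -1/59227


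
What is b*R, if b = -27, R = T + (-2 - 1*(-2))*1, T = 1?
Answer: -27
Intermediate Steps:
R = 1 (R = 1 + (-2 - 1*(-2))*1 = 1 + (-2 + 2)*1 = 1 + 0*1 = 1 + 0 = 1)
b*R = -27*1 = -27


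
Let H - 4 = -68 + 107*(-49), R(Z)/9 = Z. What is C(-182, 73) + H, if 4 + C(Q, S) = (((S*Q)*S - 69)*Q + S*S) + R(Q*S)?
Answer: 176410798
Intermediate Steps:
R(Z) = 9*Z
H = -5307 (H = 4 + (-68 + 107*(-49)) = 4 + (-68 - 5243) = 4 - 5311 = -5307)
C(Q, S) = -4 + S**2 + Q*(-69 + Q*S**2) + 9*Q*S (C(Q, S) = -4 + ((((S*Q)*S - 69)*Q + S*S) + 9*(Q*S)) = -4 + ((((Q*S)*S - 69)*Q + S**2) + 9*Q*S) = -4 + (((Q*S**2 - 69)*Q + S**2) + 9*Q*S) = -4 + (((-69 + Q*S**2)*Q + S**2) + 9*Q*S) = -4 + ((Q*(-69 + Q*S**2) + S**2) + 9*Q*S) = -4 + ((S**2 + Q*(-69 + Q*S**2)) + 9*Q*S) = -4 + (S**2 + Q*(-69 + Q*S**2) + 9*Q*S) = -4 + S**2 + Q*(-69 + Q*S**2) + 9*Q*S)
C(-182, 73) + H = (-4 + 73**2 - 69*(-182) + (-182)**2*73**2 + 9*(-182)*73) - 5307 = (-4 + 5329 + 12558 + 33124*5329 - 119574) - 5307 = (-4 + 5329 + 12558 + 176517796 - 119574) - 5307 = 176416105 - 5307 = 176410798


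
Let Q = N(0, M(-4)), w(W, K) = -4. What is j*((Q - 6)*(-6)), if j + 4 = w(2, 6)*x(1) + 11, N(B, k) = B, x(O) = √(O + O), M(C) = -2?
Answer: 252 - 144*√2 ≈ 48.353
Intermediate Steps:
x(O) = √2*√O (x(O) = √(2*O) = √2*√O)
Q = 0
j = 7 - 4*√2 (j = -4 + (-4*√2*√1 + 11) = -4 + (-4*√2 + 11) = -4 + (11 - 4*√2) = 7 - 4*√2 ≈ 1.3431)
j*((Q - 6)*(-6)) = (7 - 4*√2)*((0 - 6)*(-6)) = (7 - 4*√2)*(-6*(-6)) = (7 - 4*√2)*36 = 252 - 144*√2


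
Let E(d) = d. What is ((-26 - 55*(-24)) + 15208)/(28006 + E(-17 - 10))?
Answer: 16502/27979 ≈ 0.58980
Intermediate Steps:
((-26 - 55*(-24)) + 15208)/(28006 + E(-17 - 10)) = ((-26 - 55*(-24)) + 15208)/(28006 + (-17 - 10)) = ((-26 + 1320) + 15208)/(28006 - 27) = (1294 + 15208)/27979 = 16502*(1/27979) = 16502/27979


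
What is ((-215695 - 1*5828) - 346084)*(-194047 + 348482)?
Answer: -87658387045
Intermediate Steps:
((-215695 - 1*5828) - 346084)*(-194047 + 348482) = ((-215695 - 5828) - 346084)*154435 = (-221523 - 346084)*154435 = -567607*154435 = -87658387045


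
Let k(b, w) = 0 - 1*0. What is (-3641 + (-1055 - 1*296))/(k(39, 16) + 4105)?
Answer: -4992/4105 ≈ -1.2161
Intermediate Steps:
k(b, w) = 0 (k(b, w) = 0 + 0 = 0)
(-3641 + (-1055 - 1*296))/(k(39, 16) + 4105) = (-3641 + (-1055 - 1*296))/(0 + 4105) = (-3641 + (-1055 - 296))/4105 = (-3641 - 1351)*(1/4105) = -4992*1/4105 = -4992/4105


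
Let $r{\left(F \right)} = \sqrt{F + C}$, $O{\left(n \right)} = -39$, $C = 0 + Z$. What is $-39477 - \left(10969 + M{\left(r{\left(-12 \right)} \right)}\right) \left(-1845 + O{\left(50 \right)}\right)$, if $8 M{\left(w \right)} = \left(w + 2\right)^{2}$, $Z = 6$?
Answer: $20625648 + 942 i \sqrt{6} \approx 2.0626 \cdot 10^{7} + 2307.4 i$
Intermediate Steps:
$C = 6$ ($C = 0 + 6 = 6$)
$r{\left(F \right)} = \sqrt{6 + F}$ ($r{\left(F \right)} = \sqrt{F + 6} = \sqrt{6 + F}$)
$M{\left(w \right)} = \frac{\left(2 + w\right)^{2}}{8}$ ($M{\left(w \right)} = \frac{\left(w + 2\right)^{2}}{8} = \frac{\left(2 + w\right)^{2}}{8}$)
$-39477 - \left(10969 + M{\left(r{\left(-12 \right)} \right)}\right) \left(-1845 + O{\left(50 \right)}\right) = -39477 - \left(10969 + \frac{\left(2 + \sqrt{6 - 12}\right)^{2}}{8}\right) \left(-1845 - 39\right) = -39477 - \left(10969 + \frac{\left(2 + \sqrt{-6}\right)^{2}}{8}\right) \left(-1884\right) = -39477 - \left(10969 + \frac{\left(2 + i \sqrt{6}\right)^{2}}{8}\right) \left(-1884\right) = -39477 - \left(-20665596 - \frac{471 \left(2 + i \sqrt{6}\right)^{2}}{2}\right) = -39477 + \left(20665596 + \frac{471 \left(2 + i \sqrt{6}\right)^{2}}{2}\right) = 20626119 + \frac{471 \left(2 + i \sqrt{6}\right)^{2}}{2}$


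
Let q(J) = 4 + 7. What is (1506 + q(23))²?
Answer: 2301289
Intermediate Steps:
q(J) = 11
(1506 + q(23))² = (1506 + 11)² = 1517² = 2301289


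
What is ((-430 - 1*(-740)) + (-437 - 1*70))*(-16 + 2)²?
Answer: -38612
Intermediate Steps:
((-430 - 1*(-740)) + (-437 - 1*70))*(-16 + 2)² = ((-430 + 740) + (-437 - 70))*(-14)² = (310 - 507)*196 = -197*196 = -38612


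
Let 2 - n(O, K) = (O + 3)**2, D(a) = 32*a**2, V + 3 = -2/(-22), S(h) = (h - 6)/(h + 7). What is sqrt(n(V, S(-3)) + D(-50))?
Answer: sqrt(9680241)/11 ≈ 282.85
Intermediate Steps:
S(h) = (-6 + h)/(7 + h)
V = -32/11 (V = -3 - 2/(-22) = -3 - 2*(-1/22) = -3 + 1/11 = -32/11 ≈ -2.9091)
n(O, K) = 2 - (3 + O)**2 (n(O, K) = 2 - (O + 3)**2 = 2 - (3 + O)**2)
sqrt(n(V, S(-3)) + D(-50)) = sqrt((2 - (3 - 32/11)**2) + 32*(-50)**2) = sqrt((2 - (1/11)**2) + 32*2500) = sqrt((2 - 1*1/121) + 80000) = sqrt((2 - 1/121) + 80000) = sqrt(241/121 + 80000) = sqrt(9680241/121) = sqrt(9680241)/11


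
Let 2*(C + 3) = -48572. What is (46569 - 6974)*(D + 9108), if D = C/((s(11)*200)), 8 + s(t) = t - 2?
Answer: 14232905809/40 ≈ 3.5582e+8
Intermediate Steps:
C = -24289 (C = -3 + (1/2)*(-48572) = -3 - 24286 = -24289)
s(t) = -10 + t (s(t) = -8 + (t - 2) = -8 + (-2 + t) = -10 + t)
D = -24289/200 (D = -24289*1/(200*(-10 + 11)) = -24289/(1*200) = -24289/200 ≈ -121.44)
(46569 - 6974)*(D + 9108) = (46569 - 6974)*(-24289/200 + 9108) = 39595*(1797311/200) = 14232905809/40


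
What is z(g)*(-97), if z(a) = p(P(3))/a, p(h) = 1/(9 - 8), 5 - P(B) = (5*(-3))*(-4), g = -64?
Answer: 97/64 ≈ 1.5156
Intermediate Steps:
P(B) = -55 (P(B) = 5 - 5*(-3)*(-4) = 5 - (-15)*(-4) = 5 - 1*60 = 5 - 60 = -55)
p(h) = 1 (p(h) = 1/1 = 1)
z(a) = 1/a
z(g)*(-97) = -97/(-64) = -1/64*(-97) = 97/64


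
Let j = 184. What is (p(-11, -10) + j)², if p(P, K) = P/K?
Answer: 3426201/100 ≈ 34262.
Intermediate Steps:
(p(-11, -10) + j)² = (-11/(-10) + 184)² = (-11*(-⅒) + 184)² = (11/10 + 184)² = (1851/10)² = 3426201/100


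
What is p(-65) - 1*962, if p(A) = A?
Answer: -1027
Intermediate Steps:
p(-65) - 1*962 = -65 - 1*962 = -65 - 962 = -1027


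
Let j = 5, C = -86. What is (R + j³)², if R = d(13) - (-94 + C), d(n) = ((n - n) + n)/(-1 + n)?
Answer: 13490929/144 ≈ 93687.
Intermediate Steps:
d(n) = n/(-1 + n) (d(n) = (0 + n)/(-1 + n) = n/(-1 + n))
R = 2173/12 (R = 13/(-1 + 13) - (-94 - 86) = 13/12 - 1*(-180) = 13*(1/12) + 180 = 13/12 + 180 = 2173/12 ≈ 181.08)
(R + j³)² = (2173/12 + 5³)² = (2173/12 + 125)² = (3673/12)² = 13490929/144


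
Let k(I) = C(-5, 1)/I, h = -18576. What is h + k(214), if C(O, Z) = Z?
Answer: -3975263/214 ≈ -18576.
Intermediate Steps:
k(I) = 1/I
h + k(214) = -18576 + 1/214 = -3975263/214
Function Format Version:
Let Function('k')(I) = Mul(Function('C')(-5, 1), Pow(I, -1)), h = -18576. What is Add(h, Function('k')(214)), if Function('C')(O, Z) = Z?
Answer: Rational(-3975263, 214) ≈ -18576.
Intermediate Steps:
Function('k')(I) = Pow(I, -1) (Function('k')(I) = Mul(1, Pow(I, -1)) = Pow(I, -1))
Add(h, Function('k')(214)) = Add(-18576, Pow(214, -1)) = Add(-18576, Rational(1, 214)) = Rational(-3975263, 214)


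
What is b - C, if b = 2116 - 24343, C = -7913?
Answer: -14314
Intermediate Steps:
b = -22227
b - C = -22227 - 1*(-7913) = -22227 + 7913 = -14314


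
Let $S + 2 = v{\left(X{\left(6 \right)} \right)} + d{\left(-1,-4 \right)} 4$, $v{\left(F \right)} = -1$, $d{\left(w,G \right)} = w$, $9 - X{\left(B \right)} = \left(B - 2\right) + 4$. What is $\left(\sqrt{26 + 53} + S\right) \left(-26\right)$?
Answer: $182 - 26 \sqrt{79} \approx -49.093$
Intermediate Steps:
$X{\left(B \right)} = 7 - B$ ($X{\left(B \right)} = 9 - \left(\left(B - 2\right) + 4\right) = 9 - \left(\left(-2 + B\right) + 4\right) = 9 - \left(2 + B\right) = 7 - B$)
$S = -7$ ($S = -2 - 5 = -7$)
$\left(\sqrt{26 + 53} + S\right) \left(-26\right) = \left(\sqrt{26 + 53} - 7\right) \left(-26\right) = \left(\sqrt{79} - 7\right) \left(-26\right) = \left(-7 + \sqrt{79}\right) \left(-26\right) = 182 - 26 \sqrt{79}$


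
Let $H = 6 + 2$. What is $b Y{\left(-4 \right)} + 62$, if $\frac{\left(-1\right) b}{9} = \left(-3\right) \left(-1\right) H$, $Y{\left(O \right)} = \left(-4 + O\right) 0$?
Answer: $62$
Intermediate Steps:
$H = 8$
$Y{\left(O \right)} = 0$
$b = -216$ ($b = - 9 \left(-3\right) \left(-1\right) 8 = - 9 \cdot 3 \cdot 8 = \left(-9\right) 24 = -216$)
$b Y{\left(-4 \right)} + 62 = \left(-216\right) 0 + 62 = 0 + 62 = 62$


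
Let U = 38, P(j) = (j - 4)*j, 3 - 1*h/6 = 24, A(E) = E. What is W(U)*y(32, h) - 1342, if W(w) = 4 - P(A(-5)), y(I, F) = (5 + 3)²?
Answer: -3966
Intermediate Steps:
h = -126 (h = 18 - 6*24 = 18 - 144 = -126)
P(j) = j*(-4 + j) (P(j) = (-4 + j)*j = j*(-4 + j))
y(I, F) = 64 (y(I, F) = 8² = 64)
W(w) = -41 (W(w) = 4 - (-5)*(-4 - 5) = 4 - (-5)*(-9) = 4 - 1*45 = 4 - 45 = -41)
W(U)*y(32, h) - 1342 = -41*64 - 1342 = -2624 - 1342 = -3966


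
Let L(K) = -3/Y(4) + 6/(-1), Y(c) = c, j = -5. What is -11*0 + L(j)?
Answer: -27/4 ≈ -6.7500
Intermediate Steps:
L(K) = -27/4 (L(K) = -3/4 + 6/(-1) = -3*¼ + 6*(-1) = -¾ - 6 = -27/4)
-11*0 + L(j) = -11*0 - 27/4 = 0 - 27/4 = -27/4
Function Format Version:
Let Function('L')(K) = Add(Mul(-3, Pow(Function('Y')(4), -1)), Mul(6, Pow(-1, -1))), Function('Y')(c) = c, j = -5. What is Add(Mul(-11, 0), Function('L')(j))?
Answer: Rational(-27, 4) ≈ -6.7500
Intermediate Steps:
Function('L')(K) = Rational(-27, 4) (Function('L')(K) = Add(Mul(-3, Pow(4, -1)), Mul(6, Pow(-1, -1))) = Add(Mul(-3, Rational(1, 4)), Mul(6, -1)) = Add(Rational(-3, 4), -6) = Rational(-27, 4))
Add(Mul(-11, 0), Function('L')(j)) = Add(Mul(-11, 0), Rational(-27, 4)) = Add(0, Rational(-27, 4)) = Rational(-27, 4)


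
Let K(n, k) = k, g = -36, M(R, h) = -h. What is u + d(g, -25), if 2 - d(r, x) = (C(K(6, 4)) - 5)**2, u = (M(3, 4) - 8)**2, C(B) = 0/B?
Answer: 121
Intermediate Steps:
C(B) = 0
u = 144 (u = (-1*4 - 8)**2 = (-4 - 8)**2 = (-12)**2 = 144)
d(r, x) = -23 (d(r, x) = 2 - (0 - 5)**2 = 2 - 1*(-5)**2 = 2 - 1*25 = 2 - 25 = -23)
u + d(g, -25) = 144 - 23 = 121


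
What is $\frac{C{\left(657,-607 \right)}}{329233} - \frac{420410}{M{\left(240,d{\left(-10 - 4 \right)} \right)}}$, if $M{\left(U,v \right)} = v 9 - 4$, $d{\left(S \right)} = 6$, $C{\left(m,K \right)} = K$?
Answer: $- \frac{13841287588}{1646165} \approx -8408.2$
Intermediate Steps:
$M{\left(U,v \right)} = -4 + 9 v$ ($M{\left(U,v \right)} = 9 v - 4 = -4 + 9 v$)
$\frac{C{\left(657,-607 \right)}}{329233} - \frac{420410}{M{\left(240,d{\left(-10 - 4 \right)} \right)}} = - \frac{607}{329233} - \frac{420410}{-4 + 9 \cdot 6} = \left(-607\right) \frac{1}{329233} - \frac{420410}{-4 + 54} = - \frac{607}{329233} - \frac{420410}{50} = - \frac{607}{329233} - \frac{42041}{5} = - \frac{13841287588}{1646165}$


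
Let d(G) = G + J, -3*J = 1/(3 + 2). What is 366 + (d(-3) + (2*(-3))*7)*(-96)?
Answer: 23462/5 ≈ 4692.4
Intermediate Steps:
J = -1/15 (J = -1/(3*(3 + 2)) = -⅓/5 = -⅓*⅕ = -1/15 ≈ -0.066667)
d(G) = -1/15 + G (d(G) = G - 1/15 = -1/15 + G)
366 + (d(-3) + (2*(-3))*7)*(-96) = 366 + ((-1/15 - 3) + (2*(-3))*7)*(-96) = 366 + (-46/15 - 6*7)*(-96) = 366 + (-46/15 - 42)*(-96) = 366 - 676/15*(-96) = 366 + 21632/5 = 23462/5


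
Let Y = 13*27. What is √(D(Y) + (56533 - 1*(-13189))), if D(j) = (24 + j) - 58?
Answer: √70039 ≈ 264.65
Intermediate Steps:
Y = 351
D(j) = -34 + j
√(D(Y) + (56533 - 1*(-13189))) = √((-34 + 351) + (56533 - 1*(-13189))) = √(317 + (56533 + 13189)) = √(317 + 69722) = √70039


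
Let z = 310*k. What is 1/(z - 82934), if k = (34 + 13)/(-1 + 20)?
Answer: -19/1561176 ≈ -1.2170e-5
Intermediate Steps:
k = 47/19 ≈ 2.4737
z = 14570/19 (z = 310*(47/19) = 14570/19 ≈ 766.84)
1/(z - 82934) = 1/(14570/19 - 82934) = 1/(-1561176/19) = -19/1561176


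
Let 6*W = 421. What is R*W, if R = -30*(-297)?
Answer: 625185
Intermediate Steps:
W = 421/6 (W = (1/6)*421 = 421/6 ≈ 70.167)
R = 8910
R*W = 8910*(421/6) = 625185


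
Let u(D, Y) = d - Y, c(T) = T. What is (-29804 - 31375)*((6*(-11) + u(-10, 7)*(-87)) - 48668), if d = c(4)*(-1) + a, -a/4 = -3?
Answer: 2986819959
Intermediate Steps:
a = 12 (a = -4*(-3) = 12)
d = 8 (d = 4*(-1) + 12 = -4 + 12 = 8)
u(D, Y) = 8 - Y
(-29804 - 31375)*((6*(-11) + u(-10, 7)*(-87)) - 48668) = (-29804 - 31375)*((6*(-11) + (8 - 1*7)*(-87)) - 48668) = -61179*((-66 + (8 - 7)*(-87)) - 48668) = -61179*((-66 + 1*(-87)) - 48668) = -61179*((-66 - 87) - 48668) = -61179*(-153 - 48668) = -61179*(-48821) = 2986819959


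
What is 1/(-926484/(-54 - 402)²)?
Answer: -17328/77207 ≈ -0.22444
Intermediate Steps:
1/(-926484/(-54 - 402)²) = 1/(-926484/((-456)²)) = 1/(-926484/207936) = 1/(-926484*1/207936) = 1/(-77207/17328) = -17328/77207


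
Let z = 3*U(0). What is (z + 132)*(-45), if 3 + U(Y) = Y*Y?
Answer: -5535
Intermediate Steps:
U(Y) = -3 + Y² (U(Y) = -3 + Y*Y = -3 + Y²)
z = -9 (z = 3*(-3 + 0²) = 3*(-3 + 0) = 3*(-3) = -9)
(z + 132)*(-45) = (-9 + 132)*(-45) = 123*(-45) = -5535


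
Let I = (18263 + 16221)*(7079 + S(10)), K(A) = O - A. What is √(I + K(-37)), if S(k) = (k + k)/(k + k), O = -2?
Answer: √244146755 ≈ 15625.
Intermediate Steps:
S(k) = 1 (S(k) = (2*k)/((2*k)) = (2*k)*(1/(2*k)) = 1)
K(A) = -2 - A
I = 244146720 (I = (18263 + 16221)*(7079 + 1) = 34484*7080 = 244146720)
√(I + K(-37)) = √(244146720 + (-2 - 1*(-37))) = √(244146720 + (-2 + 37)) = √(244146720 + 35) = √244146755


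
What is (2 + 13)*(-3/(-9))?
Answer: 5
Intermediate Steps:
(2 + 13)*(-3/(-9)) = 15*(-3*(-⅑)) = 15*(⅓) = 5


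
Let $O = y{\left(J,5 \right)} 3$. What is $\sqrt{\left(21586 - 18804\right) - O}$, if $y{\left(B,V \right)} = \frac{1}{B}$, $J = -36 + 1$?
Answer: $\frac{\sqrt{3408055}}{35} \approx 52.745$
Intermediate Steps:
$J = -35$
$O = - \frac{3}{35}$ ($O = \frac{1}{-35} \cdot 3 = \left(- \frac{1}{35}\right) 3 = - \frac{3}{35} \approx -0.085714$)
$\sqrt{\left(21586 - 18804\right) - O} = \sqrt{\left(21586 - 18804\right) - - \frac{3}{35}} = \sqrt{\left(21586 - 18804\right) + \frac{3}{35}} = \sqrt{2782 + \frac{3}{35}} = \sqrt{\frac{97373}{35}} = \frac{\sqrt{3408055}}{35}$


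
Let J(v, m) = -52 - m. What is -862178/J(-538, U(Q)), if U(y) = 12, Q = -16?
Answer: 431089/32 ≈ 13472.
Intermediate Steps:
-862178/J(-538, U(Q)) = -862178/(-52 - 1*12) = -862178/(-52 - 12) = -862178/(-64) = -862178*(-1/64) = 431089/32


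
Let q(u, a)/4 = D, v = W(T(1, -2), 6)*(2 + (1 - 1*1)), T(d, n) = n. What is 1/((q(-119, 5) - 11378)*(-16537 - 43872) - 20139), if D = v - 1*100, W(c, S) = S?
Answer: 1/708577431 ≈ 1.4113e-9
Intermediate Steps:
v = 12 (v = 6*(2 + (1 - 1*1)) = 6*(2 + (1 - 1)) = 6*(2 + 0) = 6*2 = 12)
D = -88 (D = 12 - 1*100 = 12 - 100 = -88)
q(u, a) = -352 (q(u, a) = 4*(-88) = -352)
1/((q(-119, 5) - 11378)*(-16537 - 43872) - 20139) = 1/((-352 - 11378)*(-16537 - 43872) - 20139) = 1/(-11730*(-60409) - 20139) = 1/(708597570 - 20139) = 1/708577431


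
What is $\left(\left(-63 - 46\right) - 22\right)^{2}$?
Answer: $17161$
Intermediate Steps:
$\left(\left(-63 - 46\right) - 22\right)^{2} = \left(-109 - 22\right)^{2} = \left(-131\right)^{2} = 17161$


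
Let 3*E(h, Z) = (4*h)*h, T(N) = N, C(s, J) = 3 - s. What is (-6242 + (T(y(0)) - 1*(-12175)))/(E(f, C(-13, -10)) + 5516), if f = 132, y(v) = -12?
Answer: 5921/28748 ≈ 0.20596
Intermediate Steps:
E(h, Z) = 4*h²/3 (E(h, Z) = ((4*h)*h)/3 = (4*h²)/3 = 4*h²/3)
(-6242 + (T(y(0)) - 1*(-12175)))/(E(f, C(-13, -10)) + 5516) = (-6242 + (-12 - 1*(-12175)))/((4/3)*132² + 5516) = (-6242 + (-12 + 12175))/((4/3)*17424 + 5516) = (-6242 + 12163)/(23232 + 5516) = 5921/28748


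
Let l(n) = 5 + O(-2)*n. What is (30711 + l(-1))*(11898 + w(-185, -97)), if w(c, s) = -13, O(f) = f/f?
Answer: 365047775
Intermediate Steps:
O(f) = 1
l(n) = 5 + n (l(n) = 5 + 1*n = 5 + n)
(30711 + l(-1))*(11898 + w(-185, -97)) = (30711 + (5 - 1))*(11898 - 13) = (30711 + 4)*11885 = 30715*11885 = 365047775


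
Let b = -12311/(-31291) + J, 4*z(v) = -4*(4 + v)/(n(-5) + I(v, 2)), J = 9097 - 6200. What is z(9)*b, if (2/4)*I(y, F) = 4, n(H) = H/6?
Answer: -543974028/103501 ≈ -5255.7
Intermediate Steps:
J = 2897
n(H) = H/6 (n(H) = H*(⅙) = H/6)
I(y, F) = 8 (I(y, F) = 2*4 = 8)
z(v) = -24/43 - 6*v/43 (z(v) = (-4*(4 + v)/((⅙)*(-5) + 8))/4 = (-4*(4 + v)/(-⅚ + 8))/4 = (-4*(4 + v)/43/6)/4 = (-4*(4 + v)*6/43)/4 = (-4*(24/43 + 6*v/43))/4 = (-96/43 - 24*v/43)/4 = -24/43 - 6*v/43)
b = 6974026/2407 (b = -12311/(-31291) + 2897 = -12311*(-1/31291) + 2897 = 947/2407 + 2897 = 6974026/2407 ≈ 2897.4)
z(9)*b = (-24/43 - 6/43*9)*(6974026/2407) = (-24/43 - 54/43)*(6974026/2407) = -78/43*6974026/2407 = -543974028/103501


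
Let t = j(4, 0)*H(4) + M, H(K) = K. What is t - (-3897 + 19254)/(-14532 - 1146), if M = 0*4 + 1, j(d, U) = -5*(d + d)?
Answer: -825815/5226 ≈ -158.02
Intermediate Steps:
j(d, U) = -10*d
M = 1 (M = 0 + 1 = 1)
t = -159 (t = -10*4*4 + 1 = -40*4 + 1 = -160 + 1 = -159)
t - (-3897 + 19254)/(-14532 - 1146) = -159 - (-3897 + 19254)/(-14532 - 1146) = -159 - 15357/(-15678) = -159 - 15357*(-1)/15678 = -159 - 1*(-5119/5226) = -159 + 5119/5226 = -825815/5226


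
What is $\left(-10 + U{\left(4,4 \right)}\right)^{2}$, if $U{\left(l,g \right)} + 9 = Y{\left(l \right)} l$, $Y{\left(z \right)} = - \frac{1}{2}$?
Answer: $441$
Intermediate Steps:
$Y{\left(z \right)} = - \frac{1}{2}$ ($Y{\left(z \right)} = \left(-1\right) \frac{1}{2} = - \frac{1}{2}$)
$U{\left(l,g \right)} = -9 - \frac{l}{2}$
$\left(-10 + U{\left(4,4 \right)}\right)^{2} = \left(-10 - 11\right)^{2} = \left(-21\right)^{2} = 441$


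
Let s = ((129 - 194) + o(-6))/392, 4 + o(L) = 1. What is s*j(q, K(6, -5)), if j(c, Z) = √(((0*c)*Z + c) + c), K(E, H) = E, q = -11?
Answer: -17*I*√22/98 ≈ -0.81364*I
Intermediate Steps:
o(L) = -3 (o(L) = -4 + 1 = -3)
j(c, Z) = √2*√c (j(c, Z) = √((0*Z + c) + c) = √((0 + c) + c) = √(c + c) = √(2*c) = √2*√c)
s = -17/98 (s = ((129 - 194) - 3)/392 = (-65 - 3)*(1/392) = -68*1/392 = -17/98 ≈ -0.17347)
s*j(q, K(6, -5)) = -17*√2*√(-11)/98 = -17*√2*I*√11/98 = -17*I*√22/98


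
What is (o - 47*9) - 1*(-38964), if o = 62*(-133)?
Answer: 30295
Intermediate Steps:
o = -8246
(o - 47*9) - 1*(-38964) = (-8246 - 47*9) - 1*(-38964) = (-8246 - 1*423) + 38964 = (-8246 - 423) + 38964 = -8669 + 38964 = 30295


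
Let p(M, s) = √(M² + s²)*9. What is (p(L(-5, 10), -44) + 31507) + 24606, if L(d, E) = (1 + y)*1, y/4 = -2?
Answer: 56113 + 9*√1985 ≈ 56514.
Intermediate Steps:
y = -8 (y = 4*(-2) = -8)
L(d, E) = -7 (L(d, E) = (1 - 8)*1 = -7*1 = -7)
p(M, s) = 9*√(M² + s²)
(p(L(-5, 10), -44) + 31507) + 24606 = (9*√((-7)² + (-44)²) + 31507) + 24606 = (9*√(49 + 1936) + 31507) + 24606 = (9*√1985 + 31507) + 24606 = (31507 + 9*√1985) + 24606 = 56113 + 9*√1985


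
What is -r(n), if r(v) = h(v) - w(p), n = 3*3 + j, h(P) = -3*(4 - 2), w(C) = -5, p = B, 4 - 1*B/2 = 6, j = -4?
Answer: 1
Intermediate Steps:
B = -4 (B = 8 - 2*6 = 8 - 12 = -4)
p = -4
h(P) = -6 (h(P) = -3*2 = -6)
n = 5 (n = 3*3 - 4 = 9 - 4 = 5)
r(v) = -1 (r(v) = -6 - 1*(-5) = -6 + 5 = -1)
-r(n) = -1*(-1) = 1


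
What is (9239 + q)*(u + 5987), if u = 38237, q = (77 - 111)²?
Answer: 459708480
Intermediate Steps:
q = 1156 (q = (-34)² = 1156)
(9239 + q)*(u + 5987) = (9239 + 1156)*(38237 + 5987) = 10395*44224 = 459708480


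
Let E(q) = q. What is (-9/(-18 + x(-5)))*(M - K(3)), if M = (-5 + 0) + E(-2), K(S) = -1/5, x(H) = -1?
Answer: -306/95 ≈ -3.2211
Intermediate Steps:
K(S) = -1/5 (K(S) = -1*1/5 = -1/5)
M = -7 (M = (-5 + 0) - 2 = -5 - 2 = -7)
(-9/(-18 + x(-5)))*(M - K(3)) = (-9/(-18 - 1))*(-7 - 1*(-1/5)) = (-9/(-19))*(-7 + 1/5) = -1/19*(-9)*(-34/5) = (9/19)*(-34/5) = -306/95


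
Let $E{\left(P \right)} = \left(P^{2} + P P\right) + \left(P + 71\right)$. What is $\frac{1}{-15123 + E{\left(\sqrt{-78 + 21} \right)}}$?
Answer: $- \frac{15166}{230007613} - \frac{i \sqrt{57}}{230007613} \approx -6.5937 \cdot 10^{-5} - 3.2824 \cdot 10^{-8} i$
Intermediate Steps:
$E{\left(P \right)} = 71 + P + 2 P^{2}$ ($E{\left(P \right)} = \left(P^{2} + P^{2}\right) + \left(71 + P\right) = 2 P^{2} + \left(71 + P\right) = 71 + P + 2 P^{2}$)
$\frac{1}{-15123 + E{\left(\sqrt{-78 + 21} \right)}} = \frac{1}{-15123 + \left(71 + \sqrt{-78 + 21} + 2 \left(\sqrt{-78 + 21}\right)^{2}\right)} = \frac{1}{-15123 + \left(71 + \sqrt{-57} + 2 \left(\sqrt{-57}\right)^{2}\right)} = \frac{1}{-15123 + \left(71 + i \sqrt{57} + 2 \left(i \sqrt{57}\right)^{2}\right)} = \frac{1}{-15123 + \left(71 + i \sqrt{57} + 2 \left(-57\right)\right)} = \frac{1}{-15123 + \left(71 + i \sqrt{57} - 114\right)} = \frac{1}{-15123 - \left(43 - i \sqrt{57}\right)} = \frac{1}{-15166 + i \sqrt{57}}$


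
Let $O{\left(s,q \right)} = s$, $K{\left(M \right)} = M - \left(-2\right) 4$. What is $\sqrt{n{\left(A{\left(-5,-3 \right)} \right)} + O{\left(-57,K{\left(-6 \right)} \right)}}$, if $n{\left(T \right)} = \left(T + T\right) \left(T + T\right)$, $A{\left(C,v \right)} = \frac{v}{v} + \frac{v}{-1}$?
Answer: $\sqrt{7} \approx 2.6458$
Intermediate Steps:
$A{\left(C,v \right)} = 1 - v$ ($A{\left(C,v \right)} = 1 + v \left(-1\right) = 1 - v$)
$n{\left(T \right)} = 4 T^{2}$ ($n{\left(T \right)} = 2 T 2 T = 4 T^{2}$)
$K{\left(M \right)} = 8 + M$ ($K{\left(M \right)} = M - -8 = M + 8 = 8 + M$)
$\sqrt{n{\left(A{\left(-5,-3 \right)} \right)} + O{\left(-57,K{\left(-6 \right)} \right)}} = \sqrt{4 \left(1 - -3\right)^{2} - 57} = \sqrt{4 \left(1 + 3\right)^{2} - 57} = \sqrt{4 \cdot 4^{2} - 57} = \sqrt{4 \cdot 16 - 57} = \sqrt{64 - 57} = \sqrt{7}$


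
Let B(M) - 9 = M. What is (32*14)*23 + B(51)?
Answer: 10364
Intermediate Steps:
B(M) = 9 + M
(32*14)*23 + B(51) = (32*14)*23 + (9 + 51) = 448*23 + 60 = 10304 + 60 = 10364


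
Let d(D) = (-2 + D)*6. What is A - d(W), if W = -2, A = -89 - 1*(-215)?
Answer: 150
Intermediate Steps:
A = 126 (A = -89 + 215 = 126)
d(D) = -12 + 6*D
A - d(W) = 126 - (-12 + 6*(-2)) = 126 - (-12 - 12) = 126 - 1*(-24) = 126 + 24 = 150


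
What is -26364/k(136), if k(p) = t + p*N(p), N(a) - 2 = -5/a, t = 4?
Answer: -26364/271 ≈ -97.284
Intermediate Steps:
N(a) = 2 - 5/a
k(p) = 4 + p*(2 - 5/p)
-26364/k(136) = -26364/(-1 + 2*136) = -26364/(-1 + 272) = -26364/271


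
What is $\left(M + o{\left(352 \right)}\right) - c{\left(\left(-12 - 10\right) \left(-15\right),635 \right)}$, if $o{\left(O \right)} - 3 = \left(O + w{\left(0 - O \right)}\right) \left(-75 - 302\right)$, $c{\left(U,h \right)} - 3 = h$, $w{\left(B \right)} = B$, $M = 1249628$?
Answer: $1248993$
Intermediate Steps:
$c{\left(U,h \right)} = 3 + h$
$o{\left(O \right)} = 3$ ($o{\left(O \right)} = 3 + \left(O + \left(0 - O\right)\right) \left(-75 - 302\right) = 3 + \left(O - O\right) \left(-377\right) = 3 + 0 \left(-377\right) = 3 + 0 = 3$)
$\left(M + o{\left(352 \right)}\right) - c{\left(\left(-12 - 10\right) \left(-15\right),635 \right)} = \left(1249628 + 3\right) - \left(3 + 635\right) = 1249631 - 638 = 1248993$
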